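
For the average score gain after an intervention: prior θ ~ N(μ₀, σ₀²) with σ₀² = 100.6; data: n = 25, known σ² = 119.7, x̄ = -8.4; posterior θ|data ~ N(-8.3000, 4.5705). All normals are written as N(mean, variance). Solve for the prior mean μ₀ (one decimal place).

μ₀ = -6.2

The posterior mean is a precision-weighted average: μ_n = (τ₀μ₀ + τ_data·x̄)/(τ₀+τ_data), with τ₀=1/σ₀² and τ_data=n/σ².
Here τ₀ = 1/100.6 = 0.009940 and τ_data = 25/119.7 = 0.208855, so τ_n = 0.218795.
Rearranging for μ₀: μ₀ = (μ_n·τ_n − τ_data·x̄)/τ₀ = (-8.3000·0.218795 − 0.208855·-8.4) / 0.009940 = -0.061616/0.009940 ≈ -6.2.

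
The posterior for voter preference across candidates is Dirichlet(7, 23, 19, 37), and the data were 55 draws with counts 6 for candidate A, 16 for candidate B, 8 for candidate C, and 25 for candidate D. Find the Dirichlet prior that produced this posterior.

Dirichlet(1, 7, 11, 12)

For a Dirichlet(α) prior with multinomial counts c, the posterior is Dirichlet(α + c) componentwise.
Subtract each count from the matching posterior parameter: 7−6=1, 23−16=7, 19−8=11, 37−25=12.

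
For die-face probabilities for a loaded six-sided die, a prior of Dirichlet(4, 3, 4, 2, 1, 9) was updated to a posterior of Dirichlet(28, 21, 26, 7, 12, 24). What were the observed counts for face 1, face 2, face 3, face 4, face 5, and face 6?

counts (24, 18, 22, 5, 11, 15)

For a Dirichlet(α) prior with multinomial counts c, the posterior is Dirichlet(α + c) componentwise.
Counts are posterior − prior componentwise: 28−4=24, 21−3=18, 26−4=22, 7−2=5, 12−1=11, 24−9=15.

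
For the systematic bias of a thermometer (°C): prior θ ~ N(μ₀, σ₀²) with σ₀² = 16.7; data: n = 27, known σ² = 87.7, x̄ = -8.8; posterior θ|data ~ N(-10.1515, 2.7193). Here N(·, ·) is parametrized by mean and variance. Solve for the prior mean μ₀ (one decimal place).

With known observation variance, the Normal–Normal posterior has precision τ_n = τ₀ + n/σ² and mean μ_n = (τ₀μ₀ + (n/σ²)x̄)/τ_n.
Here τ₀ = 1/16.7 = 0.059880 and τ_data = 27/87.7 = 0.307868, so τ_n = 0.367748.
Rearranging for μ₀: μ₀ = (μ_n·τ_n − τ_data·x̄)/τ₀ = (-10.1515·0.367748 − 0.307868·-8.8) / 0.059880 = -1.023955/0.059880 ≈ -17.1.

μ₀ = -17.1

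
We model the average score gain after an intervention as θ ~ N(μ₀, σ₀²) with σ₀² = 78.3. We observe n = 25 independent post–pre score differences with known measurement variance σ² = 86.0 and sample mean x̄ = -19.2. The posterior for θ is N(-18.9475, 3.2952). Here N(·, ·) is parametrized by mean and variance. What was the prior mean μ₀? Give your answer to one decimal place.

μ₀ = -13.2

The posterior mean is a precision-weighted average: μ_n = (τ₀μ₀ + τ_data·x̄)/(τ₀+τ_data), with τ₀=1/σ₀² and τ_data=n/σ².
Here τ₀ = 1/78.3 = 0.012771 and τ_data = 25/86.0 = 0.290698, so τ_n = 0.303469.
Rearranging for μ₀: μ₀ = (μ_n·τ_n − τ_data·x̄)/τ₀ = (-18.9475·0.303469 − 0.290698·-19.2) / 0.012771 = -0.168577/0.012771 ≈ -13.2.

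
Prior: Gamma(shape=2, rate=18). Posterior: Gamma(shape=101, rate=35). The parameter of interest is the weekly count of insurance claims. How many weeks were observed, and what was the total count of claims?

n = 17 weeks with total 99 claims

Gamma–Poisson conjugacy: posterior shape = α + Σxᵢ, posterior rate = β + n.
Matching: Σxᵢ = 101 − 2 = 99 and n = 35 − 18 = 17.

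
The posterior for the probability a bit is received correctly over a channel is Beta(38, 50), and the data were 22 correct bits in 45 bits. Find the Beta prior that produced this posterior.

Under Beta–binomial conjugacy the posterior parameters are (a+s, b+f).
Subtract the data counts: 38−22=16, 50−23=27.

Beta(16, 27)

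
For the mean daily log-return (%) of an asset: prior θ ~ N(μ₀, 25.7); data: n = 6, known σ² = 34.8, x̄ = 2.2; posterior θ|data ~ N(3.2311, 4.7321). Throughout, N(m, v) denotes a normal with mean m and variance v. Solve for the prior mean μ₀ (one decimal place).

μ₀ = 7.8

With known observation variance, the Normal–Normal posterior has precision τ_n = τ₀ + n/σ² and mean μ_n = (τ₀μ₀ + (n/σ²)x̄)/τ_n.
Here τ₀ = 1/25.7 = 0.038911 and τ_data = 6/34.8 = 0.172414, so τ_n = 0.211325.
Rearranging for μ₀: μ₀ = (μ_n·τ_n − τ_data·x̄)/τ₀ = (3.2311·0.211325 − 0.172414·2.2) / 0.038911 = 0.303501/0.038911 ≈ 7.8.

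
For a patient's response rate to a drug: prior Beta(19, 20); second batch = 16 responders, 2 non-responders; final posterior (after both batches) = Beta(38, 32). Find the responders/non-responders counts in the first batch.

Sequential conjugate updates are equivalent to a single update on the pooled data, so total successes = posterior α − prior α and total failures = posterior β − prior β.
Total across both batches: 38−19=19 responders, 32−20=12 non-responders.
Subtract the second batch: 19−16=3 responders and 12−2=10 non-responders.

3 responders and 10 non-responders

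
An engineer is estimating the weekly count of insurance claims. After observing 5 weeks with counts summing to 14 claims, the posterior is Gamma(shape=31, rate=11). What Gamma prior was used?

A Gamma(α, β) prior (rate parametrization) on a Poisson rate with n observations summing to S gives posterior Gamma(α+S, β+n).
So α = 31 − 14 = 17 and β = 11 − 5 = 6.

Gamma(shape=17, rate=6)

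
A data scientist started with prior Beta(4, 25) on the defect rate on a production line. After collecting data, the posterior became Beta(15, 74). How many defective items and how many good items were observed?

Beta is conjugate to the binomial likelihood: posterior = Beta(α+s, β+f).
So s = 15 − 4 = 11 and f = 74 − 25 = 49.

11 defective items and 49 good items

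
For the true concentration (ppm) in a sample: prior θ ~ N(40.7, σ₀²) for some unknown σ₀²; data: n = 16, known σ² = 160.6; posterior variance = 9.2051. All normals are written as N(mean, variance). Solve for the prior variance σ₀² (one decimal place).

For the Normal–Normal model with known σ², precisions add: τ_n = τ₀ + n/σ².
So 1/σ₀² = 1/9.2051 − 16/160.6 = 0.108635 − 0.099626 = 0.009009.
Hence σ₀² = 1/0.009009 ≈ 111.0.

σ₀² = 111.0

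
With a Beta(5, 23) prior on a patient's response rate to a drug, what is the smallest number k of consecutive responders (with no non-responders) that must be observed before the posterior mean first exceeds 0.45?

k = 14

After k responders and 0 non-responders the posterior is Beta(5+k, 23), with mean (5+k)/(5+23+k).
Set (5+k)/(28+k) > 0.45 and solve: k > (0.45·28 − 5)/(1 − 0.45) = 13.818.
The smallest integer exceeding 13.818 is 14, and checking k=14: (19)/(42) = 0.4524 > 0.45.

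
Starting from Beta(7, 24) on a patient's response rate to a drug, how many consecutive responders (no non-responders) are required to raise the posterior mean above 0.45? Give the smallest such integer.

k = 13

After k responders and 0 non-responders the posterior is Beta(7+k, 24), with mean (7+k)/(7+24+k).
Set (7+k)/(31+k) > 0.45 and solve: k > (0.45·31 − 7)/(1 − 0.45) = 12.636.
The smallest integer exceeding 12.636 is 13, and checking k=13: (20)/(44) = 0.4545 > 0.45.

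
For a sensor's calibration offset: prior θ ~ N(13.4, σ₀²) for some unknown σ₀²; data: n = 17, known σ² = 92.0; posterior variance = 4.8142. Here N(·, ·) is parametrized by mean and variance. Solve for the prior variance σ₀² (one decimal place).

Posterior precision equals prior precision plus data precision: 1/σ_n² = 1/σ₀² + n/σ².
So 1/σ₀² = 1/4.8142 − 17/92.0 = 0.207719 − 0.184783 = 0.022936.
Hence σ₀² = 1/0.022936 ≈ 43.6.

σ₀² = 43.6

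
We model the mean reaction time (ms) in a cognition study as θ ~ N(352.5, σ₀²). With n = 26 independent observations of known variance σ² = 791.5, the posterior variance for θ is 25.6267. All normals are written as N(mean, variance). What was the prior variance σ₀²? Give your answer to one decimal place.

σ₀² = 162.0

Posterior precision equals prior precision plus data precision: 1/σ_n² = 1/σ₀² + n/σ².
So 1/σ₀² = 1/25.6267 − 26/791.5 = 0.039022 − 0.032849 = 0.006173.
Hence σ₀² = 1/0.006173 ≈ 162.0.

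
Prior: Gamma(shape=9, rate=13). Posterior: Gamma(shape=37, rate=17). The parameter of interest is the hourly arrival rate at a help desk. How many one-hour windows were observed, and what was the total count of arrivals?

A Gamma(α, β) prior (rate parametrization) on a Poisson rate with n observations summing to S gives posterior Gamma(α+S, β+n).
Matching: Σxᵢ = 37 − 9 = 28 and n = 17 − 13 = 4.

n = 4 one-hour windows with total 28 arrivals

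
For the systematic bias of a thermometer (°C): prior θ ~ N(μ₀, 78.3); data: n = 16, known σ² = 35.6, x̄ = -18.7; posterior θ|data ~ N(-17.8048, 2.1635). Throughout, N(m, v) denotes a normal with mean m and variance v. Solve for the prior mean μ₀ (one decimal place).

μ₀ = 13.7

The posterior mean is a precision-weighted average: μ_n = (τ₀μ₀ + τ_data·x̄)/(τ₀+τ_data), with τ₀=1/σ₀² and τ_data=n/σ².
Here τ₀ = 1/78.3 = 0.012771 and τ_data = 16/35.6 = 0.449438, so τ_n = 0.462209.
Rearranging for μ₀: μ₀ = (μ_n·τ_n − τ_data·x̄)/τ₀ = (-17.8048·0.462209 − 0.449438·-18.7) / 0.012771 = 0.174952/0.012771 ≈ 13.7.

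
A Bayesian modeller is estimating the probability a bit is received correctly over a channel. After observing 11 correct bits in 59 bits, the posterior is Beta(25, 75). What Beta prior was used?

A Beta(a, b) prior with s successes and f failures in binomial data gives a Beta(a+s, b+f) posterior.
So a = 25 − 11 = 14 and b = 75 − 48 = 27.

Beta(14, 27)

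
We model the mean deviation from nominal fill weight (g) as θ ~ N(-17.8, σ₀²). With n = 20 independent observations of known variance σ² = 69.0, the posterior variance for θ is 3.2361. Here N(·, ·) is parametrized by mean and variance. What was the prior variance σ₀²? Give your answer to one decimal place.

For the Normal–Normal model with known σ², precisions add: τ_n = τ₀ + n/σ².
So 1/σ₀² = 1/3.2361 − 20/69.0 = 0.309014 − 0.289855 = 0.019159.
Hence σ₀² = 1/0.019159 ≈ 52.2.

σ₀² = 52.2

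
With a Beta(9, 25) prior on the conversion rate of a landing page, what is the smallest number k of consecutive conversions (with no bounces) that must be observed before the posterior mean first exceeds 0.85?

After k conversions and 0 bounces the posterior is Beta(9+k, 25), with mean (9+k)/(9+25+k).
Set (9+k)/(34+k) > 0.85 and solve: k > (0.85·34 − 9)/(1 − 0.85) = 132.667.
The smallest integer exceeding 132.667 is 133.

k = 133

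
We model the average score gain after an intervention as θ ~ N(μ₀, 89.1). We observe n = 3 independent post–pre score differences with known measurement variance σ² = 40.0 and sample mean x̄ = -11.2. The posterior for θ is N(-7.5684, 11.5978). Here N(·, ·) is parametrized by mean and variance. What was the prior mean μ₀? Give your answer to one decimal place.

With known observation variance, the Normal–Normal posterior has precision τ_n = τ₀ + n/σ² and mean μ_n = (τ₀μ₀ + (n/σ²)x̄)/τ_n.
Here τ₀ = 1/89.1 = 0.011223 and τ_data = 3/40.0 = 0.075000, so τ_n = 0.086223.
Rearranging for μ₀: μ₀ = (μ_n·τ_n − τ_data·x̄)/τ₀ = (-7.5684·0.086223 − 0.075000·-11.2) / 0.011223 = 0.187430/0.011223 ≈ 16.7.

μ₀ = 16.7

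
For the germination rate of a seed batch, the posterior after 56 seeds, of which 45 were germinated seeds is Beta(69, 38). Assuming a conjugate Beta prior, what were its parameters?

A Beta(a, b) prior with s successes and f failures in binomial data gives a Beta(a+s, b+f) posterior.
So a = 69 − 45 = 24 and b = 38 − 11 = 27.

Beta(24, 27)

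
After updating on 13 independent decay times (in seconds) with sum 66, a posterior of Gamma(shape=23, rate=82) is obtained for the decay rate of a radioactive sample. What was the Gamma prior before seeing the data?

Gamma–exponential conjugacy: posterior shape = α + n, posterior rate = β + Σtᵢ.
So α = 23 − 13 = 10 and β = 82 − 66 = 16.

Gamma(shape=10, rate=16)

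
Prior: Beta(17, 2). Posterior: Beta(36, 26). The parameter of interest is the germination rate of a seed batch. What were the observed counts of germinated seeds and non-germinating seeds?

19 germinated seeds and 24 non-germinating seeds

Beta is conjugate to the binomial likelihood: posterior = Beta(a+s, b+f).
Match parameters: s=36−17=19, f=26−2=24.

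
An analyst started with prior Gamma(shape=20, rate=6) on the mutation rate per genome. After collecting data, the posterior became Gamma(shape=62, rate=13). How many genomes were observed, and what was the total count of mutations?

A Gamma(α, β) prior (rate parametrization) on a Poisson rate with n observations summing to S gives posterior Gamma(α+S, β+n).
Matching: Σxᵢ = 62 − 20 = 42 and n = 13 − 6 = 7.

n = 7 genomes with total 42 mutations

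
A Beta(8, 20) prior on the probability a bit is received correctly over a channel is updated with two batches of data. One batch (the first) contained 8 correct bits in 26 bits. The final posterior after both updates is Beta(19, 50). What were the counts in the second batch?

3 correct bits and 12 errors

Because Beta–binomial updating is additive in the counts, the combined data contributed (α_post−α_prior, β_post−β_prior) successes and failures.
Total across both batches: 19−8=11 correct bits, 50−20=30 errors.
Subtract the first batch: 11−8=3 correct bits and 30−18=12 errors.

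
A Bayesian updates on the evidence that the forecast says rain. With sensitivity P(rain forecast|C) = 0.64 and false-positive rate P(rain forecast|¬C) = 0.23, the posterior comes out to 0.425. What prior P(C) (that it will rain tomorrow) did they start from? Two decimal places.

In odds form, posterior odds = prior odds × likelihood ratio, so prior odds = posterior odds ÷ LR.
Posterior odds = 0.425/(1−0.425) = 0.7391. LR = 0.64/0.23 = 2.7826.
Prior odds = 0.7391/2.7826 = 0.2656, so P(C) = 0.2656/(1+0.2656) ≈ 0.21.

P(C) = 0.21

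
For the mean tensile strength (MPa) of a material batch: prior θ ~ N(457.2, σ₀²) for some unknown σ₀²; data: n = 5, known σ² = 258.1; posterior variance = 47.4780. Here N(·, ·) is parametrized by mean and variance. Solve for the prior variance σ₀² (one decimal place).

Posterior precision equals prior precision plus data precision: 1/σ_n² = 1/σ₀² + n/σ².
So 1/σ₀² = 1/47.4780 − 5/258.1 = 0.021062 − 0.019372 = 0.001690.
Hence σ₀² = 1/0.001690 ≈ 591.7.

σ₀² = 591.7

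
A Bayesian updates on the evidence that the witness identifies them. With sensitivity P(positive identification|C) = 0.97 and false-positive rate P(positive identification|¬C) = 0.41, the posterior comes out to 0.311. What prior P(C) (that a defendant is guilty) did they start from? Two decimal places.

Bayes' rule in odds form gives O(C|E) = O(C)·[P(E|C)/P(E|¬C)], hence O(C) = O(C|E)/LR.
Posterior odds = 0.311/(1−0.311) = 0.4514. LR = 0.97/0.41 = 2.3659.
Prior odds = 0.4514/2.3659 = 0.1908, so P(C) = 0.1908/(1+0.1908) ≈ 0.16.

P(C) = 0.16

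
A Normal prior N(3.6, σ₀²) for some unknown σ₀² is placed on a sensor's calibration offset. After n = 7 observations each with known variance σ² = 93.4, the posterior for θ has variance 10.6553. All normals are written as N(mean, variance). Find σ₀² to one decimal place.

Posterior precision equals prior precision plus data precision: 1/σ_n² = 1/σ₀² + n/σ².
So 1/σ₀² = 1/10.6553 − 7/93.4 = 0.093850 − 0.074946 = 0.018904.
Hence σ₀² = 1/0.018904 ≈ 52.9.

σ₀² = 52.9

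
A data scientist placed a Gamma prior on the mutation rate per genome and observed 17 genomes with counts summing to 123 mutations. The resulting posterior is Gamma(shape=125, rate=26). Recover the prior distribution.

Gamma(shape=2, rate=9)

Gamma–Poisson conjugacy: posterior shape = α + Σxᵢ, posterior rate = β + n.
So α = 125 − 123 = 2 and β = 26 − 17 = 9.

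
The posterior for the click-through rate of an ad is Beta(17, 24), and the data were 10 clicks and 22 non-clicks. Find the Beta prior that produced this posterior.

Under Beta–binomial conjugacy the posterior parameters are (a+s, b+f).
So a = 17 − 10 = 7 and b = 24 − 22 = 2.

Beta(7, 2)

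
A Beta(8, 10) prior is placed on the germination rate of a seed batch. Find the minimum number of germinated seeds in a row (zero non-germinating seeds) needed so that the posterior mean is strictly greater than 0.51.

After k germinated seeds and 0 non-germinating seeds the posterior is Beta(8+k, 10), with mean (8+k)/(8+10+k).
Set (8+k)/(18+k) > 0.51 and solve: k > (0.51·18 − 8)/(1 − 0.51) = 2.408.
The smallest integer exceeding 2.408 is 3, and checking k=3: (11)/(21) = 0.5238 > 0.51.

k = 3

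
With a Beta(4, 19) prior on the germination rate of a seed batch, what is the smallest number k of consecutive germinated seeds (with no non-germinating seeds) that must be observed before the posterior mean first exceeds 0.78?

After k germinated seeds and 0 non-germinating seeds the posterior is Beta(4+k, 19), with mean (4+k)/(4+19+k).
Set (4+k)/(23+k) > 0.78 and solve: k > (0.78·23 − 4)/(1 − 0.78) = 63.364.
The smallest integer exceeding 63.364 is 64.

k = 64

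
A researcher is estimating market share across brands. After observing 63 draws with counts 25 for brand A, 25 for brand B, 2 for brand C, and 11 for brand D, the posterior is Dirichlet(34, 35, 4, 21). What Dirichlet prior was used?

Dirichlet(9, 10, 2, 10)

For a Dirichlet(α) prior with multinomial counts c, the posterior is Dirichlet(α + c) componentwise.
Subtract each count from the matching posterior parameter: 34−25=9, 35−25=10, 4−2=2, 21−11=10.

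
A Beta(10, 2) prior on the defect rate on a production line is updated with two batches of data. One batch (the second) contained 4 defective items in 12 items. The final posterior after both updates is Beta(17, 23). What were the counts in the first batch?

3 defective items and 13 good items

Sequential conjugate updates are equivalent to a single update on the pooled data, so total successes = posterior α − prior α and total failures = posterior β − prior β.
Total across both batches: 17−10=7 defective items, 23−2=21 good items.
Subtract the second batch: 7−4=3 defective items and 21−8=13 good items.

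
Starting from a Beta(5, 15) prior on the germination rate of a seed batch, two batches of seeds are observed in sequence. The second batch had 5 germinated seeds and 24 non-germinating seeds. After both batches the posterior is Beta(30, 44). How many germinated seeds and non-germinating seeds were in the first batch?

Sequential conjugate updates are equivalent to a single update on the pooled data, so total successes = posterior α − prior α and total failures = posterior β − prior β.
Total across both batches: 30−5=25 germinated seeds, 44−15=29 non-germinating seeds.
Subtract the second batch: 25−5=20 germinated seeds and 29−24=5 non-germinating seeds.

20 germinated seeds and 5 non-germinating seeds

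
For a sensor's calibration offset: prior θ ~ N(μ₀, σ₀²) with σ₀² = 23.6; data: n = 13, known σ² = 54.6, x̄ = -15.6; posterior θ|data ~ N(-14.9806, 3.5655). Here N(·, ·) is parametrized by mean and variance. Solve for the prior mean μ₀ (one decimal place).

With known observation variance, the Normal–Normal posterior has precision τ_n = τ₀ + n/σ² and mean μ_n = (τ₀μ₀ + (n/σ²)x̄)/τ_n.
Here τ₀ = 1/23.6 = 0.042373 and τ_data = 13/54.6 = 0.238095, so τ_n = 0.280468.
Rearranging for μ₀: μ₀ = (μ_n·τ_n − τ_data·x̄)/τ₀ = (-14.9806·0.280468 − 0.238095·-15.6) / 0.042373 = -0.487297/0.042373 ≈ -11.5.

μ₀ = -11.5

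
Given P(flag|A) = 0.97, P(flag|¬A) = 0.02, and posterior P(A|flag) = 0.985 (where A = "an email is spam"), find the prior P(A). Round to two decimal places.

P(A) = 0.58

In odds form, posterior odds = prior odds × likelihood ratio, so prior odds = posterior odds ÷ LR.
Posterior odds = 0.985/(1−0.985) = 65.6667. LR = 0.97/0.02 = 48.5000.
Prior odds = 65.6667/48.5000 = 1.3540, so P(A) = 1.3540/(1+1.3540) ≈ 0.58.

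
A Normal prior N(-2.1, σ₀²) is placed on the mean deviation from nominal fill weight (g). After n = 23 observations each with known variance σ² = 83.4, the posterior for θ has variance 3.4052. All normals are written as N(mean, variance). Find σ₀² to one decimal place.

For the Normal–Normal model with known σ², precisions add: τ_n = τ₀ + n/σ².
So 1/σ₀² = 1/3.4052 − 23/83.4 = 0.293669 − 0.275779 = 0.017890.
Hence σ₀² = 1/0.017890 ≈ 55.9.

σ₀² = 55.9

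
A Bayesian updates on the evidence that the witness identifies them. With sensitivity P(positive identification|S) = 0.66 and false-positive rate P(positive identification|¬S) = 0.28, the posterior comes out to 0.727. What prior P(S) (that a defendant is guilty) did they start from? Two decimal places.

P(S) = 0.53

Bayes' rule in odds form gives O(S|E) = O(S)·[P(E|S)/P(E|¬S)], hence O(S) = O(S|E)/LR.
Posterior odds = 0.727/(1−0.727) = 2.6630. LR = 0.66/0.28 = 2.3571.
Prior odds = 2.6630/2.3571 = 1.1298, so P(S) = 1.1298/(1+1.1298) ≈ 0.53.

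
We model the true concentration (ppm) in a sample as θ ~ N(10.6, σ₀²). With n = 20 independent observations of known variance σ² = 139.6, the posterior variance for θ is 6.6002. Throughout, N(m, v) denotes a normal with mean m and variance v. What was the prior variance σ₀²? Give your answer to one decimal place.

For the Normal–Normal model with known σ², precisions add: τ_n = τ₀ + n/σ².
So 1/σ₀² = 1/6.6002 − 20/139.6 = 0.151511 − 0.143266 = 0.008245.
Hence σ₀² = 1/0.008245 ≈ 121.3.

σ₀² = 121.3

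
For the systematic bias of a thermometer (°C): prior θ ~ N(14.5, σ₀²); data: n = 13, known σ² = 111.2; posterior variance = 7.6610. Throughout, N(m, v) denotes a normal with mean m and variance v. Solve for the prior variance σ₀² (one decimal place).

For the Normal–Normal model with known σ², precisions add: τ_n = τ₀ + n/σ².
So 1/σ₀² = 1/7.6610 − 13/111.2 = 0.130531 − 0.116906 = 0.013625.
Hence σ₀² = 1/0.013625 ≈ 73.4.

σ₀² = 73.4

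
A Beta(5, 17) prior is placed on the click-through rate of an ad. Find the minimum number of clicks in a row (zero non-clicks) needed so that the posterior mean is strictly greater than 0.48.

After k clicks and 0 non-clicks the posterior is Beta(5+k, 17), with mean (5+k)/(5+17+k).
Set (5+k)/(22+k) > 0.48 and solve: k > (0.48·22 − 5)/(1 − 0.48) = 10.692.
The smallest integer exceeding 10.692 is 11, and checking k=11: (16)/(33) = 0.4848 > 0.48.

k = 11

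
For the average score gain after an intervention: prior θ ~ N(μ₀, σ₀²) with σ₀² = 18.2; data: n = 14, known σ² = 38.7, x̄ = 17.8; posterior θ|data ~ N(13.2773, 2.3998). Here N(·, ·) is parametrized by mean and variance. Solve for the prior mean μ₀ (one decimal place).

μ₀ = -16.5

The posterior mean is a precision-weighted average: μ_n = (τ₀μ₀ + τ_data·x̄)/(τ₀+τ_data), with τ₀=1/σ₀² and τ_data=n/σ².
Here τ₀ = 1/18.2 = 0.054945 and τ_data = 14/38.7 = 0.361757, so τ_n = 0.416702.
Rearranging for μ₀: μ₀ = (μ_n·τ_n − τ_data·x̄)/τ₀ = (13.2773·0.416702 − 0.361757·17.8) / 0.054945 = -0.906597/0.054945 ≈ -16.5.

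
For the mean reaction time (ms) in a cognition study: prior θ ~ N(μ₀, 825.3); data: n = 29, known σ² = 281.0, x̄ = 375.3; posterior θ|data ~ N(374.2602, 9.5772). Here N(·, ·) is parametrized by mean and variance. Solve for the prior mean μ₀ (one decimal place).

The posterior mean is a precision-weighted average: μ_n = (τ₀μ₀ + τ_data·x̄)/(τ₀+τ_data), with τ₀=1/σ₀² and τ_data=n/σ².
Here τ₀ = 1/825.3 = 0.001212 and τ_data = 29/281.0 = 0.103203, so τ_n = 0.104415.
Rearranging for μ₀: μ₀ = (μ_n·τ_n − τ_data·x̄)/τ₀ = (374.2602·0.104415 − 0.103203·375.3) / 0.001212 = 0.346293/0.001212 ≈ 285.7.

μ₀ = 285.7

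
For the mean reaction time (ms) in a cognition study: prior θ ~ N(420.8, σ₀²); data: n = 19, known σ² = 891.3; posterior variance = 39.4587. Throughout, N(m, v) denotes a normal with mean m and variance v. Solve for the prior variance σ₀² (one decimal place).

σ₀² = 248.4

For the Normal–Normal model with known σ², precisions add: τ_n = τ₀ + n/σ².
So 1/σ₀² = 1/39.4587 − 19/891.3 = 0.025343 − 0.021317 = 0.004026.
Hence σ₀² = 1/0.004026 ≈ 248.4.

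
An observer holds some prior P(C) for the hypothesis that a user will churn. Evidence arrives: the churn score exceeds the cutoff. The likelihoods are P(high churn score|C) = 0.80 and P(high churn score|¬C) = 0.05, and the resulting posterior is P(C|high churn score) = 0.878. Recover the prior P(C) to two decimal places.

P(C) = 0.31

Bayes' rule in odds form gives O(C|E) = O(C)·[P(E|C)/P(E|¬C)], hence O(C) = O(C|E)/LR.
Posterior odds = 0.878/(1−0.878) = 7.1967. LR = 0.80/0.05 = 16.0000.
Prior odds = 7.1967/16.0000 = 0.4498, so P(C) = 0.4498/(1+0.4498) ≈ 0.31.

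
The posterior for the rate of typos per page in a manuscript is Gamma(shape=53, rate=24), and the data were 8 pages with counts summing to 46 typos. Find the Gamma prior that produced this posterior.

Gamma(shape=7, rate=16)

Gamma–Poisson conjugacy: posterior shape = α + Σxᵢ, posterior rate = β + n.
So α = 53 − 46 = 7 and β = 24 − 8 = 16.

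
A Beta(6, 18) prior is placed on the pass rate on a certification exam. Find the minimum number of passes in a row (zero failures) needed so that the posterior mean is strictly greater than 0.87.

k = 115

After k passes and 0 failures the posterior is Beta(6+k, 18), with mean (6+k)/(6+18+k).
Set (6+k)/(24+k) > 0.87 and solve: k > (0.87·24 − 6)/(1 − 0.87) = 114.462.
The smallest integer exceeding 114.462 is 115, and checking k=115: (121)/(139) = 0.8705 > 0.87.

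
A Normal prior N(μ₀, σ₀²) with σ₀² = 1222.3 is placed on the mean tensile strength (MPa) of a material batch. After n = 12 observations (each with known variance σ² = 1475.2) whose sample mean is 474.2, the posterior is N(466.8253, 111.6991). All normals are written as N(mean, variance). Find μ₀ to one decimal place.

With known observation variance, the Normal–Normal posterior has precision τ_n = τ₀ + n/σ² and mean μ_n = (τ₀μ₀ + (n/σ²)x̄)/τ_n.
Here τ₀ = 1/1222.3 = 0.000818 and τ_data = 12/1475.2 = 0.008134, so τ_n = 0.008952.
Rearranging for μ₀: μ₀ = (μ_n·τ_n − τ_data·x̄)/τ₀ = (466.8253·0.008952 − 0.008134·474.2) / 0.000818 = 0.321877/0.000818 ≈ 393.5.

μ₀ = 393.5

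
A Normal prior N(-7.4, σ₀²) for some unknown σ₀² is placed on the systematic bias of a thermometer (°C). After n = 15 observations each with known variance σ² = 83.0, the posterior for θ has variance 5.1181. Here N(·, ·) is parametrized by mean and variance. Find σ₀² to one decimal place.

Posterior precision equals prior precision plus data precision: 1/σ_n² = 1/σ₀² + n/σ².
So 1/σ₀² = 1/5.1181 − 15/83.0 = 0.195385 − 0.180723 = 0.014662.
Hence σ₀² = 1/0.014662 ≈ 68.2.

σ₀² = 68.2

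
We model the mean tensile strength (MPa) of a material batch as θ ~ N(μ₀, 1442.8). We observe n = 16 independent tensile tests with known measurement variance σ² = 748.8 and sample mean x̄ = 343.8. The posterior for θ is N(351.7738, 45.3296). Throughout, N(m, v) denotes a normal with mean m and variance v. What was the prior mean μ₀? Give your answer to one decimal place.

With known observation variance, the Normal–Normal posterior has precision τ_n = τ₀ + n/σ² and mean μ_n = (τ₀μ₀ + (n/σ²)x̄)/τ_n.
Here τ₀ = 1/1442.8 = 0.000693 and τ_data = 16/748.8 = 0.021368, so τ_n = 0.022061.
Rearranging for μ₀: μ₀ = (μ_n·τ_n − τ_data·x̄)/τ₀ = (351.7738·0.022061 − 0.021368·343.8) / 0.000693 = 0.414163/0.000693 ≈ 597.6.

μ₀ = 597.6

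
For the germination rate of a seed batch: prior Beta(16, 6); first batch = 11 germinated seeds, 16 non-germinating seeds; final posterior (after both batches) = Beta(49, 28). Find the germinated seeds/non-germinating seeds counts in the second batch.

Because Beta–binomial updating is additive in the counts, the combined data contributed (α_post−α_prior, β_post−β_prior) successes and failures.
Total across both batches: 49−16=33 germinated seeds, 28−6=22 non-germinating seeds.
Subtract the first batch: 33−11=22 germinated seeds and 22−16=6 non-germinating seeds.

22 germinated seeds and 6 non-germinating seeds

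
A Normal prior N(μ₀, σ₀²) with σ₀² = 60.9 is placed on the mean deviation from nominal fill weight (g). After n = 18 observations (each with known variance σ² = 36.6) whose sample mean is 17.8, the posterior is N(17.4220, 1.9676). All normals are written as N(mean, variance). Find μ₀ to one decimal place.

The posterior mean is a precision-weighted average: μ_n = (τ₀μ₀ + τ_data·x̄)/(τ₀+τ_data), with τ₀=1/σ₀² and τ_data=n/σ².
Here τ₀ = 1/60.9 = 0.016420 and τ_data = 18/36.6 = 0.491803, so τ_n = 0.508223.
Rearranging for μ₀: μ₀ = (μ_n·τ_n − τ_data·x̄)/τ₀ = (17.4220·0.508223 − 0.491803·17.8) / 0.016420 = 0.100168/0.016420 ≈ 6.1.

μ₀ = 6.1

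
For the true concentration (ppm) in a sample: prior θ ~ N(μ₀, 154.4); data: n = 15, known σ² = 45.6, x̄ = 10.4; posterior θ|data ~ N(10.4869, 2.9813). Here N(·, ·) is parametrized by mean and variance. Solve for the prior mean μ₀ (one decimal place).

μ₀ = 14.9

With known observation variance, the Normal–Normal posterior has precision τ_n = τ₀ + n/σ² and mean μ_n = (τ₀μ₀ + (n/σ²)x̄)/τ_n.
Here τ₀ = 1/154.4 = 0.006477 and τ_data = 15/45.6 = 0.328947, so τ_n = 0.335424.
Rearranging for μ₀: μ₀ = (μ_n·τ_n − τ_data·x̄)/τ₀ = (10.4869·0.335424 − 0.328947·10.4) / 0.006477 = 0.096509/0.006477 ≈ 14.9.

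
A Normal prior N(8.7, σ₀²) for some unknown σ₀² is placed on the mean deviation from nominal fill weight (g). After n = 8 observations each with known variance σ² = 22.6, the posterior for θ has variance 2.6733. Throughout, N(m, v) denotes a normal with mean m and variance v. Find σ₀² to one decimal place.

For the Normal–Normal model with known σ², precisions add: τ_n = τ₀ + n/σ².
So 1/σ₀² = 1/2.6733 − 8/22.6 = 0.374070 − 0.353982 = 0.020088.
Hence σ₀² = 1/0.020088 ≈ 49.8.

σ₀² = 49.8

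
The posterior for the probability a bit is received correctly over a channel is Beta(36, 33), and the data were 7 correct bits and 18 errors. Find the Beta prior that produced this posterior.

Beta(29, 15)

A Beta(a, b) prior with s successes and f failures in binomial data gives a Beta(a+s, b+f) posterior.
Subtract the data counts: 36−7=29, 33−18=15.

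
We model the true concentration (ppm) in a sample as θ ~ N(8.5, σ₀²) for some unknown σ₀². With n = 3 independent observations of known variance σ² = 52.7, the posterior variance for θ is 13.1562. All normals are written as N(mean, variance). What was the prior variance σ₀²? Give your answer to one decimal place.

For the Normal–Normal model with known σ², precisions add: τ_n = τ₀ + n/σ².
So 1/σ₀² = 1/13.1562 − 3/52.7 = 0.076010 − 0.056926 = 0.019084.
Hence σ₀² = 1/0.019084 ≈ 52.4.

σ₀² = 52.4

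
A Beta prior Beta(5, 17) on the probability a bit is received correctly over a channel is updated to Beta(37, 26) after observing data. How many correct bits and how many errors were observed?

32 correct bits and 9 errors

Beta is conjugate to the binomial likelihood: posterior = Beta(a+s, b+f).
So s = 37 − 5 = 32 and f = 26 − 17 = 9.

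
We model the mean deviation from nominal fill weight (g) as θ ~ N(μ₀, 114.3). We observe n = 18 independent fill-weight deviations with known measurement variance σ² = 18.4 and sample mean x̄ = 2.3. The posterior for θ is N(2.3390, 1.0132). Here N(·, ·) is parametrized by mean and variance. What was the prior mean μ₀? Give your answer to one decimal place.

The posterior mean is a precision-weighted average: μ_n = (τ₀μ₀ + τ_data·x̄)/(τ₀+τ_data), with τ₀=1/σ₀² and τ_data=n/σ².
Here τ₀ = 1/114.3 = 0.008749 and τ_data = 18/18.4 = 0.978261, so τ_n = 0.987010.
Rearranging for μ₀: μ₀ = (μ_n·τ_n − τ_data·x̄)/τ₀ = (2.3390·0.987010 − 0.978261·2.3) / 0.008749 = 0.058616/0.008749 ≈ 6.7.

μ₀ = 6.7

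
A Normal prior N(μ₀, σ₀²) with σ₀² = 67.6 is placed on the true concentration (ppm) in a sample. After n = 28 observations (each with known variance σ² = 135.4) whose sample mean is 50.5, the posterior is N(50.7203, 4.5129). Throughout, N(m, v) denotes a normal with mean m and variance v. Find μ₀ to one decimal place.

μ₀ = 53.8

The posterior mean is a precision-weighted average: μ_n = (τ₀μ₀ + τ_data·x̄)/(τ₀+τ_data), with τ₀=1/σ₀² and τ_data=n/σ².
Here τ₀ = 1/67.6 = 0.014793 and τ_data = 28/135.4 = 0.206795, so τ_n = 0.221588.
Rearranging for μ₀: μ₀ = (μ_n·τ_n − τ_data·x̄)/τ₀ = (50.7203·0.221588 − 0.206795·50.5) / 0.014793 = 0.795862/0.014793 ≈ 53.8.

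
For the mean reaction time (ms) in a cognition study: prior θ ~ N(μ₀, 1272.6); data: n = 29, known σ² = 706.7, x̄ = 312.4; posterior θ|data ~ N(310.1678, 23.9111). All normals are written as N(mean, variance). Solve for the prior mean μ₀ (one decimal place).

μ₀ = 193.6

The posterior mean is a precision-weighted average: μ_n = (τ₀μ₀ + τ_data·x̄)/(τ₀+τ_data), with τ₀=1/σ₀² and τ_data=n/σ².
Here τ₀ = 1/1272.6 = 0.000786 and τ_data = 29/706.7 = 0.041036, so τ_n = 0.041822.
Rearranging for μ₀: μ₀ = (μ_n·τ_n − τ_data·x̄)/τ₀ = (310.1678·0.041822 − 0.041036·312.4) / 0.000786 = 0.152191/0.000786 ≈ 193.6.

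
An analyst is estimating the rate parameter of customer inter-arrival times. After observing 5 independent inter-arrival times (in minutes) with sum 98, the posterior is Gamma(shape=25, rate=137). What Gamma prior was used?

Gamma–exponential conjugacy: posterior shape = α + n, posterior rate = β + Σtᵢ.
So α = 25 − 5 = 20 and β = 137 − 98 = 39.

Gamma(shape=20, rate=39)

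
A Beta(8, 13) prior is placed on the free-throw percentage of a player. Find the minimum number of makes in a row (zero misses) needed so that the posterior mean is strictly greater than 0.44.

After k makes and 0 misses the posterior is Beta(8+k, 13), with mean (8+k)/(8+13+k).
Set (8+k)/(21+k) > 0.44 and solve: k > (0.44·21 − 8)/(1 − 0.44) = 2.214.
The smallest integer exceeding 2.214 is 3.

k = 3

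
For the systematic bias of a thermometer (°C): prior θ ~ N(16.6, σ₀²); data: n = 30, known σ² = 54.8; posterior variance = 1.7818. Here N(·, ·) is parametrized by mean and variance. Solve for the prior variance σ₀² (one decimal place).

Posterior precision equals prior precision plus data precision: 1/σ_n² = 1/σ₀² + n/σ².
So 1/σ₀² = 1/1.7818 − 30/54.8 = 0.561230 − 0.547445 = 0.013785.
Hence σ₀² = 1/0.013785 ≈ 72.5.

σ₀² = 72.5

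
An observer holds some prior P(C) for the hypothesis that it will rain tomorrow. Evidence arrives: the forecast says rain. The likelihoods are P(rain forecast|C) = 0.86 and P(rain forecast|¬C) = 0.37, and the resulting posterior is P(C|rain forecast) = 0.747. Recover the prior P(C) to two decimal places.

In odds form, posterior odds = prior odds × likelihood ratio, so prior odds = posterior odds ÷ LR.
Posterior odds = 0.747/(1−0.747) = 2.9526. LR = 0.86/0.37 = 2.3243.
Prior odds = 2.9526/2.3243 = 1.2703, so P(C) = 1.2703/(1+1.2703) ≈ 0.56.

P(C) = 0.56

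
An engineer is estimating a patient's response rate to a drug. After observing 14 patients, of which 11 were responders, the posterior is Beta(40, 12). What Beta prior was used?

Beta(29, 9)

Under Beta–binomial conjugacy the posterior parameters are (α+s, β+f).
Subtract the data counts: 40−11=29, 12−3=9.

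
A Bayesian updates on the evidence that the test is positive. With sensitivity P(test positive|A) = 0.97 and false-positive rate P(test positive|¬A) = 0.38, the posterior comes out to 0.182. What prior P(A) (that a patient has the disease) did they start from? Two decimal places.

Bayes' rule in odds form gives O(A|E) = O(A)·[P(E|A)/P(E|¬A)], hence O(A) = O(A|E)/LR.
Posterior odds = 0.182/(1−0.182) = 0.2225. LR = 0.97/0.38 = 2.5526.
Prior odds = 0.2225/2.5526 = 0.0872, so P(A) = 0.0872/(1+0.0872) ≈ 0.08.

P(A) = 0.08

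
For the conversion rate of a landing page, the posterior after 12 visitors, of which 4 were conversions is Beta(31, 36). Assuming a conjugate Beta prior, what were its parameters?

Beta(27, 28)

Under Beta–binomial conjugacy the posterior parameters are (a+s, b+f).
Subtract the data counts: 31−4=27, 36−8=28.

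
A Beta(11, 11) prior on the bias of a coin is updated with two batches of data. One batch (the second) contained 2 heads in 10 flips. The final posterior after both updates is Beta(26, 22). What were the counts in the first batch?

13 heads and 3 tails

Sequential conjugate updates are equivalent to a single update on the pooled data, so total successes = posterior α − prior α and total failures = posterior β − prior β.
Total across both batches: 26−11=15 heads, 22−11=11 tails.
Subtract the second batch: 15−2=13 heads and 11−8=3 tails.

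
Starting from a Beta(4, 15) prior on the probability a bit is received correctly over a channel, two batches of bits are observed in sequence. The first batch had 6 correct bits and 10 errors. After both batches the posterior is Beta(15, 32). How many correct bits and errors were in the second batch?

5 correct bits and 7 errors

Sequential conjugate updates are equivalent to a single update on the pooled data, so total successes = posterior α − prior α and total failures = posterior β − prior β.
Total across both batches: 15−4=11 correct bits, 32−15=17 errors.
Subtract the first batch: 11−6=5 correct bits and 17−10=7 errors.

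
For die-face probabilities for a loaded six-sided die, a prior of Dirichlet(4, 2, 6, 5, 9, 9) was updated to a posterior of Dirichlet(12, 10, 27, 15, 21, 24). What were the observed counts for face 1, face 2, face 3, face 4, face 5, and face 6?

counts (8, 8, 21, 10, 12, 15)

For a Dirichlet(α) prior with multinomial counts c, the posterior is Dirichlet(α + c) componentwise.
Counts are posterior − prior componentwise: 12−4=8, 10−2=8, 27−6=21, 15−5=10, 21−9=12, 24−9=15.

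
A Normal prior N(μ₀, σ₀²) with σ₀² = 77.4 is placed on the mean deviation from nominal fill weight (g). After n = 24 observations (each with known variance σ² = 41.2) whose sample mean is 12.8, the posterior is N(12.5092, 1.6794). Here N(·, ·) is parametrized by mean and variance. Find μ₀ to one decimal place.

The posterior mean is a precision-weighted average: μ_n = (τ₀μ₀ + τ_data·x̄)/(τ₀+τ_data), with τ₀=1/σ₀² and τ_data=n/σ².
Here τ₀ = 1/77.4 = 0.012920 and τ_data = 24/41.2 = 0.582524, so τ_n = 0.595444.
Rearranging for μ₀: μ₀ = (μ_n·τ_n − τ_data·x̄)/τ₀ = (12.5092·0.595444 − 0.582524·12.8) / 0.012920 = -0.007779/0.012920 ≈ -0.6.

μ₀ = -0.6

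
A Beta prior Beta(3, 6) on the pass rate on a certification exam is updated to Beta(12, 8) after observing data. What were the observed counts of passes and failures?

9 passes and 2 failures

Beta is conjugate to the binomial likelihood: posterior = Beta(a+s, b+f).
So s = 12 − 3 = 9 and f = 8 − 6 = 2.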